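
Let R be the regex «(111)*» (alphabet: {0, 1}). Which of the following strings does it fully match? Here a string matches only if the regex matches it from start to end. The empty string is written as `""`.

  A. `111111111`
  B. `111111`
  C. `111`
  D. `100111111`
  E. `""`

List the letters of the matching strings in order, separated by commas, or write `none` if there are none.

A, B, C, E

A → match
B → match
C → match
D → no match
E → match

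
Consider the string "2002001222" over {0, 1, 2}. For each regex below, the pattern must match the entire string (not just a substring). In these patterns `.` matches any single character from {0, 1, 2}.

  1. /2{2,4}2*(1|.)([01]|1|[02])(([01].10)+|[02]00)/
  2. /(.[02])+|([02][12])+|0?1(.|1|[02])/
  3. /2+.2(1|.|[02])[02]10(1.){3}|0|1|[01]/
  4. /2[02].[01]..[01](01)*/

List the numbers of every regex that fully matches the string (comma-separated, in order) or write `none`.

1 → no match
2 → match
3 → no match
4 → no match

2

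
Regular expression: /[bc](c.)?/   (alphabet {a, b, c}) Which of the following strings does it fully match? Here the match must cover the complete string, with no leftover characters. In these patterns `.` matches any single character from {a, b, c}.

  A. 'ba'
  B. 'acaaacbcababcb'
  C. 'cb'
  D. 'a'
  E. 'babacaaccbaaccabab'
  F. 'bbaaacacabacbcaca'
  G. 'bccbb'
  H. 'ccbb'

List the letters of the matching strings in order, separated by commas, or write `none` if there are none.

A. 'ba' → no match
B → no match
C. 'cb' → no match
D. 'a' → no match
E → no match
F → no match
G. 'bccbb' → no match
H. 'ccbb' → no match

none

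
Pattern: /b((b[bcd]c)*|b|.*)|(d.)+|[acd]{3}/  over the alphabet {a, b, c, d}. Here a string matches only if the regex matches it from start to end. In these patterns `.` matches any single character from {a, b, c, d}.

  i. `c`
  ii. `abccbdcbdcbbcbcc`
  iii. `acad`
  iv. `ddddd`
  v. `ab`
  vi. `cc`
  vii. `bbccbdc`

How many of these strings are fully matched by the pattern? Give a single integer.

1

i. `c` → no match
ii → no match
iii. `acad` → no match
iv. `ddddd` → no match
v. `ab` → no match
vi. `cc` → no match
vii. `bbccbdc` → match
Total matched: 1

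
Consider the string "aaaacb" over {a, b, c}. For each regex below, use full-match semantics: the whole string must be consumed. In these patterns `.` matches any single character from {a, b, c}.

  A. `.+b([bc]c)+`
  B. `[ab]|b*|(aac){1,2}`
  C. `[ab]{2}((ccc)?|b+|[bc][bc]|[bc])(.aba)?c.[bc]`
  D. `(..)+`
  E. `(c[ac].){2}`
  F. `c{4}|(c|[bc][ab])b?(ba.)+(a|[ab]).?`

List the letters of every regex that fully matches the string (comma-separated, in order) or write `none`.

A → no match — must end with "c"
B → no match
C → no match
D → match
E → no match — must start with "c"
F → no match

D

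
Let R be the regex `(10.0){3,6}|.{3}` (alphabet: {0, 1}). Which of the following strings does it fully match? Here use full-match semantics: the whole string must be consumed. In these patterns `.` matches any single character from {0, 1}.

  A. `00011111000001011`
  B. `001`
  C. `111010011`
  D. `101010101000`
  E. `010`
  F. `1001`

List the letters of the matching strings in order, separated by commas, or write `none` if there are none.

A → no match
B → match
C → no match
D → match
E → match
F → no match

B, D, E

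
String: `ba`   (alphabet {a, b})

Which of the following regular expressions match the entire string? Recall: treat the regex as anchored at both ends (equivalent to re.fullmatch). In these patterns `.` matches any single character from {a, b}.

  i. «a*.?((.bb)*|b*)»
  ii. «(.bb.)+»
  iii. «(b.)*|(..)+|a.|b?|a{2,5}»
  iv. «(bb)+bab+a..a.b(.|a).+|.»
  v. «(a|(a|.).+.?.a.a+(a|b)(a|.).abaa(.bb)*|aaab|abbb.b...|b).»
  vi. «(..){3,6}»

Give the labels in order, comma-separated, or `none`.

i → no match
ii → no match
iii → match
iv → no match
v → match
vi → no match

iii, v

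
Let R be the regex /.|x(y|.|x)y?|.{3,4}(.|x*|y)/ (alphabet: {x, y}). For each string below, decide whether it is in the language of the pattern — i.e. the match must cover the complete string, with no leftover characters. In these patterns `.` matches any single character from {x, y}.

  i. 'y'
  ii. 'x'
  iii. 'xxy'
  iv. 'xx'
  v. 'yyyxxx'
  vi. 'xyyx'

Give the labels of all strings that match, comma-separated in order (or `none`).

i, ii, iii, iv, v, vi

i → match
ii → match
iii → match
iv → match
v → match
vi → match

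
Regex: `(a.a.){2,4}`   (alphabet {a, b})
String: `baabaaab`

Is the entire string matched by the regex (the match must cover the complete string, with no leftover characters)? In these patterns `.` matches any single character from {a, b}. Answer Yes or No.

Every match must start with `a`, but `baabaaab` does not.

No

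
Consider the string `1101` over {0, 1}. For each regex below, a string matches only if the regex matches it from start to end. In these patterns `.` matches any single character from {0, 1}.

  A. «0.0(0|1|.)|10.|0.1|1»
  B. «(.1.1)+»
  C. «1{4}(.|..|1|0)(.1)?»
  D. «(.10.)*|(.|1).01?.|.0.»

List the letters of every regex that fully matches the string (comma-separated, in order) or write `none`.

A → no match
B → match
C → no match
D → match

B, D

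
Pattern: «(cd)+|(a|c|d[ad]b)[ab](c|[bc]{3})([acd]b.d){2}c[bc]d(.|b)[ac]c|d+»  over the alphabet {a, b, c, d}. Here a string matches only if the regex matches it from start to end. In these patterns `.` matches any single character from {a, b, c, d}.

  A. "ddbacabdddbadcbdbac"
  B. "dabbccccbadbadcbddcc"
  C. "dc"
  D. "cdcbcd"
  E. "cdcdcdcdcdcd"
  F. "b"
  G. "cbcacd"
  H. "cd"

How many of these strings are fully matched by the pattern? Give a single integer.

3

A → match
B → no match
C. "dc" → no match
D. "cdcbcd" → no match
E. "cdcdcdcdcdcd" → match
F. "b" → no match
G. "cbcacd" → no match
H. "cd" → match
Total matched: 3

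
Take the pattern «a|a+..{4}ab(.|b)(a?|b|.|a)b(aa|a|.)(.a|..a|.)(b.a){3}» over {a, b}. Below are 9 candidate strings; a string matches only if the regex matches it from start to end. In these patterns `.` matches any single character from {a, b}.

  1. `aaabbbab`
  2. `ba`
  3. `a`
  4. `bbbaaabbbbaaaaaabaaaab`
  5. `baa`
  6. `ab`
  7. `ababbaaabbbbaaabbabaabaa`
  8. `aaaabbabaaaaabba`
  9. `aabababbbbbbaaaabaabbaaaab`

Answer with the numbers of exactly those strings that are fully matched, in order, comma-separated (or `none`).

1 → no match — must end with `a`
2 → no match — must start with `a`
3 → match
4 → no match — must start with `a`
5 → no match — must start with `a`
6 → no match — must end with `a`
7 → no match
8 → no match
9 → no match — must end with `a`

3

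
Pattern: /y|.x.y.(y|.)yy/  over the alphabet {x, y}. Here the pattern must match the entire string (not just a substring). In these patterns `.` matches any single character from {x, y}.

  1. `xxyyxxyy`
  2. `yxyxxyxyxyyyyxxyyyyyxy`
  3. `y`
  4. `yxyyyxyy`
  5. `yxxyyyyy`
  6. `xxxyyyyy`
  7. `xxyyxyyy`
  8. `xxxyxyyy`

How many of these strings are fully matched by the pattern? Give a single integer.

7

1 → match
2 → no match
3 → match
4 → match
5 → match
6 → match
7 → match
8 → match
Total matched: 7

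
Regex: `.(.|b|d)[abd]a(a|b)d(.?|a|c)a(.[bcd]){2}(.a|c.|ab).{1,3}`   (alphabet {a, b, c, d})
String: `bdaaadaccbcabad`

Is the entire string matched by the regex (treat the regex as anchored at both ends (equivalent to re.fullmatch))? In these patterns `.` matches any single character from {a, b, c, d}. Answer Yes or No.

Yes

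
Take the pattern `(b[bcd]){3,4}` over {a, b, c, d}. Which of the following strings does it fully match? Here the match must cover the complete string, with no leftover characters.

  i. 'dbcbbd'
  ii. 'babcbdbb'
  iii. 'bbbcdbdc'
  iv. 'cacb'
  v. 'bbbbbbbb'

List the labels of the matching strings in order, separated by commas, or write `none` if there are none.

i. 'dbcbbd' → no match — must start with 'b'
ii. 'babcbdbb' → no match
iii. 'bbbcdbdc' → no match
iv. 'cacb' → no match — must start with 'b'
v. 'bbbbbbbb' → match

v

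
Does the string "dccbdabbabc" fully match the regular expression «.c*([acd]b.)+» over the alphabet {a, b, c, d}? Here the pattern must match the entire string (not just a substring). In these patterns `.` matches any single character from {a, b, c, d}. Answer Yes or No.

Yes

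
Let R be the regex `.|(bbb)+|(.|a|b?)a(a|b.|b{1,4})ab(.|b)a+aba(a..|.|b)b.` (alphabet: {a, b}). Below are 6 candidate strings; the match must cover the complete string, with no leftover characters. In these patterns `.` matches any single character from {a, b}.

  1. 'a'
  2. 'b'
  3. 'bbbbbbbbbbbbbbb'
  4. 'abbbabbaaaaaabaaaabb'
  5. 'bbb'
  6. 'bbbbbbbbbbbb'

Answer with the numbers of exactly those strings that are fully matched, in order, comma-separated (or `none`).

1 → match
2 → match
3 → match
4 → match
5 → match
6 → match

1, 2, 3, 4, 5, 6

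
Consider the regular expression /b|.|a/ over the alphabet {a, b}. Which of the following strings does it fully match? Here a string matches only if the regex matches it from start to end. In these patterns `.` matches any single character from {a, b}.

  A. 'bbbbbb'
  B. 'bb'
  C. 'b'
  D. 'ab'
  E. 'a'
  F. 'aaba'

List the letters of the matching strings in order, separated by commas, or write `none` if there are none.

C, E

A → no match
B → no match
C → match
D → no match
E → match
F → no match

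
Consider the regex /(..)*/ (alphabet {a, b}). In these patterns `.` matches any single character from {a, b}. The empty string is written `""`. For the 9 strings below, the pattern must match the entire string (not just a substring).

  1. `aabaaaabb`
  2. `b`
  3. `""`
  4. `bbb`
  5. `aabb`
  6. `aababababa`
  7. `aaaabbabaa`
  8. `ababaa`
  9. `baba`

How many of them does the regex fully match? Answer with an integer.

1 → no match
2 → no match
3 → match
4 → no match
5 → match
6 → match
7 → match
8 → match
9 → match
Total matched: 6

6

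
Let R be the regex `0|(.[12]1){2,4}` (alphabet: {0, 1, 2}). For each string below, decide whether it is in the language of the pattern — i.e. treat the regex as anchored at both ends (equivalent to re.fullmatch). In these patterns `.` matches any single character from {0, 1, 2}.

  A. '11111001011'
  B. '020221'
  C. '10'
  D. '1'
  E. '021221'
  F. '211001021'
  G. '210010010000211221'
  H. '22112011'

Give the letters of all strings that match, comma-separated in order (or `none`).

E

A → no match
B → no match
C → no match
D → no match
E → match
F → no match
G → no match
H → no match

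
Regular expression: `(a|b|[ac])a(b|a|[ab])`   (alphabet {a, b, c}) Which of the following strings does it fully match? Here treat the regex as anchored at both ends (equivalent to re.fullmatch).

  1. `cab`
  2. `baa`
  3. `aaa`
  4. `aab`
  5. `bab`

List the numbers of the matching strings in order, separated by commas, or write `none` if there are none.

1 → match
2 → match
3 → match
4 → match
5 → match

1, 2, 3, 4, 5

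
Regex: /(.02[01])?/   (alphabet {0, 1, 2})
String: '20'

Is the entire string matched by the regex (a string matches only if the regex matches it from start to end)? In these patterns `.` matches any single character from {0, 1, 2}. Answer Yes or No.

No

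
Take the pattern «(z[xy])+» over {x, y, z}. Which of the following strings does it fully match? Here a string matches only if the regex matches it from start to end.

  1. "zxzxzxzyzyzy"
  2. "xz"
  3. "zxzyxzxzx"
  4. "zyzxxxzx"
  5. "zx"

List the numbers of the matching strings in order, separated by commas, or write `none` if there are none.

1, 5

1 → match
2 → no match — must start with "z"
3 → no match
4 → no match
5 → match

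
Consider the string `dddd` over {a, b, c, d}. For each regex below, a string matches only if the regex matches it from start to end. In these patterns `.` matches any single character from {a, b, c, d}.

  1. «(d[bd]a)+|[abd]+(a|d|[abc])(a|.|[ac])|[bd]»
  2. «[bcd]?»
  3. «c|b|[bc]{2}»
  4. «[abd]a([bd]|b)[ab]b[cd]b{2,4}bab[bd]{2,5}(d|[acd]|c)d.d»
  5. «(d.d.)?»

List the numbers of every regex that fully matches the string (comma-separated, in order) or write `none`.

1, 5

1 → match
2 → no match
3 → no match
4 → no match
5 → match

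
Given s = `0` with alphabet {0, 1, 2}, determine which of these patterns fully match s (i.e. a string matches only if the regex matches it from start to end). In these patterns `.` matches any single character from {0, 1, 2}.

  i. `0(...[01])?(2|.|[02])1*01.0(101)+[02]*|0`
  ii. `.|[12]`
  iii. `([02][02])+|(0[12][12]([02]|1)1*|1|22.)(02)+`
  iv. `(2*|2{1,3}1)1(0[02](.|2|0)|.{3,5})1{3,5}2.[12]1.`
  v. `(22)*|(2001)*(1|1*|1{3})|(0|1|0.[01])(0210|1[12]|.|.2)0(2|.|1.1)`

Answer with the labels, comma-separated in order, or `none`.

i, ii

i → match
ii → match
iii → no match
iv → no match
v → no match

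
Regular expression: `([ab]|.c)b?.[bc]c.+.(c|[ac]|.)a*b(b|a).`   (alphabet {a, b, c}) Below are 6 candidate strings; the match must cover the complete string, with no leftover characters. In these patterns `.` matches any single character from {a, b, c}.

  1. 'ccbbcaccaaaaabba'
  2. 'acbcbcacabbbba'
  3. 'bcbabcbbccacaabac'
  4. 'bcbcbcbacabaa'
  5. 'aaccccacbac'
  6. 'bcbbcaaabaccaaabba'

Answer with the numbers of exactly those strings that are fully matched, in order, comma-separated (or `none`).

1 → match
2 → match
3 → match
4 → match
5 → match
6 → match

1, 2, 3, 4, 5, 6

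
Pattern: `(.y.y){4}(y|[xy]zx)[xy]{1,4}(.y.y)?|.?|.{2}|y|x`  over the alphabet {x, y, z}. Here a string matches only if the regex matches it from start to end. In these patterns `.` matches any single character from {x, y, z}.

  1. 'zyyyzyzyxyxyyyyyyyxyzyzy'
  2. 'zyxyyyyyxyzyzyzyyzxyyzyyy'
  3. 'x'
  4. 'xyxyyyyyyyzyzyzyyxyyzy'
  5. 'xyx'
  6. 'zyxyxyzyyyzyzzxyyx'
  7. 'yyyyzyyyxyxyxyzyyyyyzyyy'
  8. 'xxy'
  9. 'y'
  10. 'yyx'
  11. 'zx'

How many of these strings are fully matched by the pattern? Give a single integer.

7

1 → match
2 → match
3 → match
4 → match
5 → no match
6 → no match
7 → match
8 → no match
9 → match
10 → no match
11 → match
Total matched: 7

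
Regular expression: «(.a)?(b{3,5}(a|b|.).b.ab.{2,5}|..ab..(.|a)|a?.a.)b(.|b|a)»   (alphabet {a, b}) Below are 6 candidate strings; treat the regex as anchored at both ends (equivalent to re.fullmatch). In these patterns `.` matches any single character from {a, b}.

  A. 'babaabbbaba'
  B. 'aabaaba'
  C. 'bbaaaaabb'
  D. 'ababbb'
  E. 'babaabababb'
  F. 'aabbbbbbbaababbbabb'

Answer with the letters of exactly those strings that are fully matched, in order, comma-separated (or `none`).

A → match
B → match
C → no match
D → match
E → match
F → match

A, B, D, E, F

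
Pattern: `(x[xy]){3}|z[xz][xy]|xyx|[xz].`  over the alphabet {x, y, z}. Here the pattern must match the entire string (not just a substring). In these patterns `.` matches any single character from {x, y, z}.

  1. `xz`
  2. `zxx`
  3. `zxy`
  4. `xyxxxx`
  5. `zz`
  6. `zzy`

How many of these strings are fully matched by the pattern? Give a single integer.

6

1 → match
2 → match
3 → match
4 → match
5 → match
6 → match
Total matched: 6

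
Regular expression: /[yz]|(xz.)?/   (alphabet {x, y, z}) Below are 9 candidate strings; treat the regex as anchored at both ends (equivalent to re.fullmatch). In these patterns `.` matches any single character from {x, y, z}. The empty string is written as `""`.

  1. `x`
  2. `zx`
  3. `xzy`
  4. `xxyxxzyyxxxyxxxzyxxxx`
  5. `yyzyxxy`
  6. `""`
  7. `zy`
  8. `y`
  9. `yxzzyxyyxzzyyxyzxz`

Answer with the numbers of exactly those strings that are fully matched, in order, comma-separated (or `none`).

3, 6, 8

1 → no match
2 → no match
3 → match
4 → no match
5 → no match
6 → match
7 → no match
8 → match
9 → no match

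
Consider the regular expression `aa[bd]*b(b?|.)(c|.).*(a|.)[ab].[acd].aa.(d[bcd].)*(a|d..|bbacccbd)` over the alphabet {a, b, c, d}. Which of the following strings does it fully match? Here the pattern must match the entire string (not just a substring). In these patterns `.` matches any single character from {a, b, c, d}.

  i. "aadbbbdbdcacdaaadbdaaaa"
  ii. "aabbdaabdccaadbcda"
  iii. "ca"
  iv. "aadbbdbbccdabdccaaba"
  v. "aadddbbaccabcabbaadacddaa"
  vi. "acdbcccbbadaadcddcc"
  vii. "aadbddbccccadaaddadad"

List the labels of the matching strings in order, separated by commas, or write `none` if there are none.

i → no match
ii → no match
iii → no match — must start with "aa"
iv → match
v → no match
vi → no match — must start with "aa"
vii → no match

iv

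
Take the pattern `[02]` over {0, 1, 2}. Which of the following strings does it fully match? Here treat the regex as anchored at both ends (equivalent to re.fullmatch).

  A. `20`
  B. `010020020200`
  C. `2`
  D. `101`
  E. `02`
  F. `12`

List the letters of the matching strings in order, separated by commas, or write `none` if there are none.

C

A → no match
B → no match
C → match
D → no match
E → no match
F → no match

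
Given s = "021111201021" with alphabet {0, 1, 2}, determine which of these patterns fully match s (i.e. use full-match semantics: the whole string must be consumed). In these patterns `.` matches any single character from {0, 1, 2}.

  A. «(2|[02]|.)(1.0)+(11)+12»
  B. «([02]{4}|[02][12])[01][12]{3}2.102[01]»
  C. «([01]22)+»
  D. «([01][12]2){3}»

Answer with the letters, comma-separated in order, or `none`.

A → no match — must end with "1112"
B → match
C → no match — must end with "22"
D → no match — must end with "2"

B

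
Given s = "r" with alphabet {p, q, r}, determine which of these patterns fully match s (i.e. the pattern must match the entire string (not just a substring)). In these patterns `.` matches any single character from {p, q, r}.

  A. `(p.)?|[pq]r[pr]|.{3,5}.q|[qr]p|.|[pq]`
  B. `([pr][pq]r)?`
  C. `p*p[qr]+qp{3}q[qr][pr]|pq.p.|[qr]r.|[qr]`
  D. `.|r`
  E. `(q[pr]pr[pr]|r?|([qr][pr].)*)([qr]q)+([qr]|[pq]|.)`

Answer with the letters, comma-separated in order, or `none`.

A → match
B → no match
C → match
D → match
E → no match

A, C, D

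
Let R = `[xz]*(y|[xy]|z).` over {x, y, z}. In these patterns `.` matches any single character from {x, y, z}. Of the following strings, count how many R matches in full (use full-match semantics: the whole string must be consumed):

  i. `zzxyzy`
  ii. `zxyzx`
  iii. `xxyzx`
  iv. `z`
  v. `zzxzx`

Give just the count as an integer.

1

i → no match
ii → no match
iii → no match
iv → no match
v → match
Total matched: 1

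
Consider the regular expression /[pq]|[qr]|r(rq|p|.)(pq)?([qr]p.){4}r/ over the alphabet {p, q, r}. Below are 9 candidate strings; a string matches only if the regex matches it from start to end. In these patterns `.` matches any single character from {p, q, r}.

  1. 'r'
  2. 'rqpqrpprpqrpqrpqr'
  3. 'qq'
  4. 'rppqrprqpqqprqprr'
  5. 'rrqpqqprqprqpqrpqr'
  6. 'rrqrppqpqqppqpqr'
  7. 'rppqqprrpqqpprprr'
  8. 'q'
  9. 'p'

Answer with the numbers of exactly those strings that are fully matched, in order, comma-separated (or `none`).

1 → match
2 → match
3 → no match
4 → match
5 → match
6 → match
7 → match
8 → match
9 → match

1, 2, 4, 5, 6, 7, 8, 9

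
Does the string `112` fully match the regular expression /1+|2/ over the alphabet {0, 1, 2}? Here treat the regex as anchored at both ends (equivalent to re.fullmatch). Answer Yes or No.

No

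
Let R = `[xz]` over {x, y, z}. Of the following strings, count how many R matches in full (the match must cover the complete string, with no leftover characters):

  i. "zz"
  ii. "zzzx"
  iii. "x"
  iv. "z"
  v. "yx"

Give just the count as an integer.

i → no match
ii → no match
iii → match
iv → match
v → no match
Total matched: 2

2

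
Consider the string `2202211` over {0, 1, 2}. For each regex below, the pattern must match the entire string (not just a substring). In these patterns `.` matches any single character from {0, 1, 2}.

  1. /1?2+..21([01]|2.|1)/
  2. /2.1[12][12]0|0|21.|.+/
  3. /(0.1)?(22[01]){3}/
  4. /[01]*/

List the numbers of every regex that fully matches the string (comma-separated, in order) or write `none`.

1, 2

1 → match
2 → match
3 → no match
4 → no match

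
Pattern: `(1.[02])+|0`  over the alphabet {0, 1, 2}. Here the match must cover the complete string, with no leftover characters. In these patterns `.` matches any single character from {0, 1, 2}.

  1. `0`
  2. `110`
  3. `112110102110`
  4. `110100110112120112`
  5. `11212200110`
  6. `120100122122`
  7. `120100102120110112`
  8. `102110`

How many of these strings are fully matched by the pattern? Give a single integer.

7

1 → match
2 → match
3 → match
4 → match
5 → no match
6 → match
7 → match
8 → match
Total matched: 7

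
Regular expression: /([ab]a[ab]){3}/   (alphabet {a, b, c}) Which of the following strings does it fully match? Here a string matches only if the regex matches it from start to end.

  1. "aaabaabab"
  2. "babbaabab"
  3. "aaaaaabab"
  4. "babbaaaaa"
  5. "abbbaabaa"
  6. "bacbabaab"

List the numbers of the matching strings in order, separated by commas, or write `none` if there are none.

1 → match
2 → match
3 → match
4 → match
5 → no match
6 → no match

1, 2, 3, 4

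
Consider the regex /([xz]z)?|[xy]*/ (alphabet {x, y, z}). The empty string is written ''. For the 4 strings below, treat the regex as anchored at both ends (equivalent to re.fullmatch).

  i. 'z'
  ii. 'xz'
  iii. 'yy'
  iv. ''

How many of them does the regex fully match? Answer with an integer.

3

i → no match
ii → match
iii → match
iv → match
Total matched: 3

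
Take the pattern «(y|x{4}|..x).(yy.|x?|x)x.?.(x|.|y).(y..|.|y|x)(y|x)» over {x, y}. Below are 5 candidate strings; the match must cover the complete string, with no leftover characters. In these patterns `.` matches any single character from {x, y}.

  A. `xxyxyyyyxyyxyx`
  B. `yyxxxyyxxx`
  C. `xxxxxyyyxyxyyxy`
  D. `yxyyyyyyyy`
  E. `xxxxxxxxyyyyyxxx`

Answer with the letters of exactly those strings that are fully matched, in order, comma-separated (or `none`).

B, C

A → no match
B → match
C → match
D → no match
E → no match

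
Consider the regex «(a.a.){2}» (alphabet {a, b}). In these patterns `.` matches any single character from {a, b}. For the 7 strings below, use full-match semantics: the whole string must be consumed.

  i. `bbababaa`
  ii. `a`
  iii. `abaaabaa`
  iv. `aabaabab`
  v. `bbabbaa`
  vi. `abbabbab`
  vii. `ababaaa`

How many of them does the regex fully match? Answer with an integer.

i → no match — must start with `a`
ii → no match
iii → match
iv → no match
v → no match — must start with `a`
vi → no match
vii → no match
Total matched: 1

1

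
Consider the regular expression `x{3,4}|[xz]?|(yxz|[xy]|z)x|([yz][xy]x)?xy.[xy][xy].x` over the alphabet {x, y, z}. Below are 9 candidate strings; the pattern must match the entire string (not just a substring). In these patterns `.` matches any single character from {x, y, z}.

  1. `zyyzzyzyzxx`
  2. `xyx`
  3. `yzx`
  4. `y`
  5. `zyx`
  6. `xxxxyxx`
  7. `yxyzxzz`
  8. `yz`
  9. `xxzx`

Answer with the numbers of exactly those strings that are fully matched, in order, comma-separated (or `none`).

none

1 → no match
2 → no match
3 → no match
4 → no match
5 → no match
6 → no match
7 → no match
8 → no match
9 → no match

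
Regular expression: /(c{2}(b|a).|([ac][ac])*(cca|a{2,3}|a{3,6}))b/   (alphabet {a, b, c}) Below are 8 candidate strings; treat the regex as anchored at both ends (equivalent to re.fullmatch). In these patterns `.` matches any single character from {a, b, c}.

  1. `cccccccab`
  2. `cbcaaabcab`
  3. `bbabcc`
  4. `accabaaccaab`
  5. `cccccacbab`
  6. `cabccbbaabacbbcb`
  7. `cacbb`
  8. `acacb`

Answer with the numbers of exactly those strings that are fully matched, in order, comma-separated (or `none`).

1 → no match
2 → no match
3 → no match — must end with `b`
4 → no match
5 → no match
6 → no match
7 → no match
8 → no match

none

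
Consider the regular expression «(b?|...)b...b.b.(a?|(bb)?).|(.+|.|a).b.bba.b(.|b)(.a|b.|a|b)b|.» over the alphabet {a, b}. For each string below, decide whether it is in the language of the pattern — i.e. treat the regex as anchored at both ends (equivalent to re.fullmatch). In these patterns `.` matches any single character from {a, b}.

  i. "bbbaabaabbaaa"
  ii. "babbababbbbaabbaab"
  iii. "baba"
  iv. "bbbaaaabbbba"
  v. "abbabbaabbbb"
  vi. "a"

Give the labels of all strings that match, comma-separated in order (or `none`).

i → no match
ii → match
iii → no match
iv → no match
v → match
vi → match

ii, v, vi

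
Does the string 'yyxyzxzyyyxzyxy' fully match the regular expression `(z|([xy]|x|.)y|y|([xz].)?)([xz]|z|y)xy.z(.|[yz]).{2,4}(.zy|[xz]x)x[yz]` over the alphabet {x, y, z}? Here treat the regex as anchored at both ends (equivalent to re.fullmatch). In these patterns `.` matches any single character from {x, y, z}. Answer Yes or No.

No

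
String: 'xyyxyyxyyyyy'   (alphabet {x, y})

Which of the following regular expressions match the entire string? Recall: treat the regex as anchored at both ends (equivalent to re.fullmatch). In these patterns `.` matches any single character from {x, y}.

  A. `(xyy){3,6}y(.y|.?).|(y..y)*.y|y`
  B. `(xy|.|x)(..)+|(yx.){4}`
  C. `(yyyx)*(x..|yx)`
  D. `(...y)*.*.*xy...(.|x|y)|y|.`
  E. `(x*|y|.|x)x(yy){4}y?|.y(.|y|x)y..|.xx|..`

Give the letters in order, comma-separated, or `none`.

A → match
B → match
C → no match
D → match
E → no match

A, B, D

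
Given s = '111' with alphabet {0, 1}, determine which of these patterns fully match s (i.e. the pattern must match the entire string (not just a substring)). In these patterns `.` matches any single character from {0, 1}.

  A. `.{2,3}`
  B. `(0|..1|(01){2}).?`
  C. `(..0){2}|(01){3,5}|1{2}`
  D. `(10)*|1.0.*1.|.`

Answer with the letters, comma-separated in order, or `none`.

A, B

A → match
B → match
C → no match
D → no match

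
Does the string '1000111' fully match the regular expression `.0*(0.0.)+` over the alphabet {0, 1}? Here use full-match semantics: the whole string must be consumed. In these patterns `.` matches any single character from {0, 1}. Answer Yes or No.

No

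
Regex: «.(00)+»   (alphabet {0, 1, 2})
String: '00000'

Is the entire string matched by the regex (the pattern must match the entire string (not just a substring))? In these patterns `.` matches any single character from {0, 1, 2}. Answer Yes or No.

Yes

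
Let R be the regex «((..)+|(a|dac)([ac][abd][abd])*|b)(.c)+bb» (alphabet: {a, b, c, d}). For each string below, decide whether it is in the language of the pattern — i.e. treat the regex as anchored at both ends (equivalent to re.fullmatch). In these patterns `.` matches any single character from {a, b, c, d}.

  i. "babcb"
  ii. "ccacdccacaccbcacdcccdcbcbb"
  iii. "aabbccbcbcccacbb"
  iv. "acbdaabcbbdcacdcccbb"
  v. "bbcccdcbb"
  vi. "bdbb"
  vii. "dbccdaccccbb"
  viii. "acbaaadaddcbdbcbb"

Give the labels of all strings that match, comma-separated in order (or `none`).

ii, iii, iv, v, vii, viii

i. "babcb" → no match — must end with "cbb"
ii → match
iii → match
iv → match
v. "bbcccdcbb" → match
vi. "bdbb" → no match — must end with "cbb"
vii. "dbccdaccccbb" → match
viii → match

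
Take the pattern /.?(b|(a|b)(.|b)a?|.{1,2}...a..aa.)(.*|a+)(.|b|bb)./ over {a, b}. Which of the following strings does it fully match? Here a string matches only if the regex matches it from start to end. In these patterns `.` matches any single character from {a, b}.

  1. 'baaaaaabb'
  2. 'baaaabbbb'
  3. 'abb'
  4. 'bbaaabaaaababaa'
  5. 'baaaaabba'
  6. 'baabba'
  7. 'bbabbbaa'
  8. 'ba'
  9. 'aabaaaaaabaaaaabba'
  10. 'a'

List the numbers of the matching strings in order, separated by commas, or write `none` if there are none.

1 → match
2 → match
3 → no match
4 → match
5 → match
6 → match
7 → match
8 → no match
9 → match
10 → no match

1, 2, 4, 5, 6, 7, 9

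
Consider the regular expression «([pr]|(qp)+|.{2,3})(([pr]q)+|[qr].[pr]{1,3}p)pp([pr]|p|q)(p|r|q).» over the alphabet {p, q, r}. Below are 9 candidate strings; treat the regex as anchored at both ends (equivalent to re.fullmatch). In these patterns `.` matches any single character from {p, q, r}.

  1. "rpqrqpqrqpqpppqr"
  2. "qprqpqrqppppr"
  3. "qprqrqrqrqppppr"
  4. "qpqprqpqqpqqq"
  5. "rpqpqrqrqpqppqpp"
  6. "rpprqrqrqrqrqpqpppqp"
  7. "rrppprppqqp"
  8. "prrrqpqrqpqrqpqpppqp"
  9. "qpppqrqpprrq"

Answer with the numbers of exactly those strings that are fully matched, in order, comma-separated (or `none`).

1 → match
2 → match
3 → match
4 → no match
5 → match
6 → match
7 → no match
8 → match
9 → match

1, 2, 3, 5, 6, 8, 9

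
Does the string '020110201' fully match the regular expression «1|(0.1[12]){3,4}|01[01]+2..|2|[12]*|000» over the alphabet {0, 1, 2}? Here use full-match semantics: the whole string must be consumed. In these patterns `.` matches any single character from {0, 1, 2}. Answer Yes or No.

No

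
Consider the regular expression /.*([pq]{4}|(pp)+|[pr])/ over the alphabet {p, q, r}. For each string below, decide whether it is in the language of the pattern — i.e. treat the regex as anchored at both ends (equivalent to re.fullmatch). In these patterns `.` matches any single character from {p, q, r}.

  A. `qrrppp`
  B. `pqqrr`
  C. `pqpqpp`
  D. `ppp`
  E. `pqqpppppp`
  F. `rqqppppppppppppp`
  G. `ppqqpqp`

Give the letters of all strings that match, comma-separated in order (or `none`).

A, B, C, D, E, F, G

A. `qrrppp` → match
B. `pqqrr` → match
C. `pqpqpp` → match
D. `ppp` → match
E. `pqqpppppp` → match
F → match
G. `ppqqpqp` → match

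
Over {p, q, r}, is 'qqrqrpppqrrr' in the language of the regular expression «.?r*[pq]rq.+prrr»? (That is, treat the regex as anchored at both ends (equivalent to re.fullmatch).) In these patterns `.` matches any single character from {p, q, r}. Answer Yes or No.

No

Every match must end with 'prrr', but 'qqrqrpppqrrr' does not.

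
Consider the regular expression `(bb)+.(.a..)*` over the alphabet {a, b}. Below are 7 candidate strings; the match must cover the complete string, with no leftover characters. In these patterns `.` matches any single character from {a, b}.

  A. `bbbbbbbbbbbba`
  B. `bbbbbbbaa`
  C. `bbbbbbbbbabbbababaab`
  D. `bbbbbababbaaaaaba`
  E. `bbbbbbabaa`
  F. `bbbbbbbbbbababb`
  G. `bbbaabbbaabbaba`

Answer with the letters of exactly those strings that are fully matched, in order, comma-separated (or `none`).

A → match
B → no match
C → no match
D → no match
E → no match
F → match
G → match

A, F, G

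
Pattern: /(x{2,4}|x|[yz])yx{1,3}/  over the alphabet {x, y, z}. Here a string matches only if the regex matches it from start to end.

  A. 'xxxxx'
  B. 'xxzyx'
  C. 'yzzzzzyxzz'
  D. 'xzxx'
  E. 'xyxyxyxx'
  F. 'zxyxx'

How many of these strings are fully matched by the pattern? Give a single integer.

A → no match
B → no match
C → no match — must end with 'x'
D → no match
E → no match
F → no match
Total matched: 0

0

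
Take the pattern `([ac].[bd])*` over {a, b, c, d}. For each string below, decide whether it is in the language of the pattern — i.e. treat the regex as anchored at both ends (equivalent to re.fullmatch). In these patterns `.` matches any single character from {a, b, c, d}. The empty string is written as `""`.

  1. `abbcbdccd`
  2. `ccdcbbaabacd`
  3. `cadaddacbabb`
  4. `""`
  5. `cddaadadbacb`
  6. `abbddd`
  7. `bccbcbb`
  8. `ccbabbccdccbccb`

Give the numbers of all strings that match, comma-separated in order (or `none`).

1, 2, 3, 4, 5, 8

1 → match
2 → match
3 → match
4 → match
5 → match
6 → no match
7 → no match
8 → match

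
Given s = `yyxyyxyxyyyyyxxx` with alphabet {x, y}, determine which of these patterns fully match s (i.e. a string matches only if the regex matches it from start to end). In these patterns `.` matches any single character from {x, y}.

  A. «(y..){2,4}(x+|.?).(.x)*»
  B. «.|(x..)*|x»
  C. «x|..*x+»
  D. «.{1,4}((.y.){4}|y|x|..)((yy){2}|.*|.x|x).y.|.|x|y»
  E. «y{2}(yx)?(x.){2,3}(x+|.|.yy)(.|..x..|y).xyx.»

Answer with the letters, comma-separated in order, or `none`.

A, C

A → match
B → no match
C → match
D → no match
E → no match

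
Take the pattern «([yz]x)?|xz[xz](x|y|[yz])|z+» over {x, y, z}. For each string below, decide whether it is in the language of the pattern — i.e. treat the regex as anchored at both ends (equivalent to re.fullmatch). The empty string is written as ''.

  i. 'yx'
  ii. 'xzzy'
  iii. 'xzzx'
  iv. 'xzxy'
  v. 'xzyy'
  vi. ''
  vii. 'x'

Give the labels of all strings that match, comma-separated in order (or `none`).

i → match
ii → match
iii → match
iv → match
v → no match
vi → match
vii → no match

i, ii, iii, iv, vi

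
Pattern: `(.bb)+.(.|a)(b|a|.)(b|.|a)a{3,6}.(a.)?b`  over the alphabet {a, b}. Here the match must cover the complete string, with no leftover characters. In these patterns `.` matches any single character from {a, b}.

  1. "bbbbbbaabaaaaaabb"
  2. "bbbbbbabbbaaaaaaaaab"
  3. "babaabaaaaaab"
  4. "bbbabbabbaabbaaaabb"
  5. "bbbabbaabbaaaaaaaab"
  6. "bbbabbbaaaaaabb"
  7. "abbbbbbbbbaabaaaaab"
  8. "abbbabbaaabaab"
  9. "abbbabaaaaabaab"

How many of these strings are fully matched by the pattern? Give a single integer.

8

1 → match
2 → match
3 → no match
4 → match
5 → match
6 → match
7 → match
8 → match
9 → match
Total matched: 8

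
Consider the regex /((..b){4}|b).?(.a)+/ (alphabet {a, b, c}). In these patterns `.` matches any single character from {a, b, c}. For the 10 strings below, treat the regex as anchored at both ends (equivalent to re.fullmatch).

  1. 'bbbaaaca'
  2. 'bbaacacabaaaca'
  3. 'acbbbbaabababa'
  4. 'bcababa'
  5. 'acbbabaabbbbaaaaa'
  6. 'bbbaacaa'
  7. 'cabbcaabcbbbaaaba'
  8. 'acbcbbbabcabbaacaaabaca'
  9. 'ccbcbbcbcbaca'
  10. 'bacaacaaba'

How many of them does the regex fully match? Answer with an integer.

5

1 → match
2 → match
3 → no match
4 → match
5 → match
6 → no match
7 → no match
8 → match
9 → no match
10 → no match
Total matched: 5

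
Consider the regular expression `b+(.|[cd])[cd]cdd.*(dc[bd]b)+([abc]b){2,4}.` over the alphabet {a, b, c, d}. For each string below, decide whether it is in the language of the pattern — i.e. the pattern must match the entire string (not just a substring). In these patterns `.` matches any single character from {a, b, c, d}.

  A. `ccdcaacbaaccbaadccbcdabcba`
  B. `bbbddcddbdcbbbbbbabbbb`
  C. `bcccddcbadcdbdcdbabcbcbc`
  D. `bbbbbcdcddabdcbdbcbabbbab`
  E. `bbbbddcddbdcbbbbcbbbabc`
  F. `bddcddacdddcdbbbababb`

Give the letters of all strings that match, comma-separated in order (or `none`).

B, C, E, F

A → no match — must start with `b`
B → match
C → match
D → no match
E → match
F → match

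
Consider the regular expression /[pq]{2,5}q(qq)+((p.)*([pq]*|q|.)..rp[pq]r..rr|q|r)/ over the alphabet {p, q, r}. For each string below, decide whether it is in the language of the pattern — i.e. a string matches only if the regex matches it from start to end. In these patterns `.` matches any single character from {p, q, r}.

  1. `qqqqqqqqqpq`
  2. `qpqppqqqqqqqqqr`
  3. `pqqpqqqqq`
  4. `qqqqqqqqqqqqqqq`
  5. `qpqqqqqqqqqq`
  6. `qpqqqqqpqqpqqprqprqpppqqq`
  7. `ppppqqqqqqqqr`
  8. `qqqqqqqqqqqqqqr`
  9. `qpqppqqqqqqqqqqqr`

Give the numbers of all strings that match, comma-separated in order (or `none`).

1 → no match
2 → match
3 → match
4 → match
5 → match
6 → no match
7 → match
8 → match
9 → match

2, 3, 4, 5, 7, 8, 9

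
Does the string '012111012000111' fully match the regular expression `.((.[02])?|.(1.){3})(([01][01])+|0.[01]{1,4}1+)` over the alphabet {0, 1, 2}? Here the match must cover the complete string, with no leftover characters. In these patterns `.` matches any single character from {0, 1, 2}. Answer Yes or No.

No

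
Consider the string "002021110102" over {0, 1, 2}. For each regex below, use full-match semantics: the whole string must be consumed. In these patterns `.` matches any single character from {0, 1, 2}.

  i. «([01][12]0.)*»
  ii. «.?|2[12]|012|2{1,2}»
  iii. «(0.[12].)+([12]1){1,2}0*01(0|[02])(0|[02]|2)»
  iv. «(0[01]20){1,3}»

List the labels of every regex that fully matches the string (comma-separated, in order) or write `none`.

i → no match
ii → no match
iii → match
iv → no match — must end with "20"

iii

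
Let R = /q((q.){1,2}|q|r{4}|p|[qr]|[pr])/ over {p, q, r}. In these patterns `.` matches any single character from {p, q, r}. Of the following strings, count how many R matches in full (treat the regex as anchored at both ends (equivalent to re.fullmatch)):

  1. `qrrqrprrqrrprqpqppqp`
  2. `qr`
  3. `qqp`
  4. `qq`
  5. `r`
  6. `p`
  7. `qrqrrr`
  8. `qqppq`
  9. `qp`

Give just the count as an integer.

4

1 → no match
2. `qr` → match
3. `qqp` → match
4. `qq` → match
5. `r` → no match — must start with `q`
6. `p` → no match — must start with `q`
7. `qrqrrr` → no match
8. `qqppq` → no match
9. `qp` → match
Total matched: 4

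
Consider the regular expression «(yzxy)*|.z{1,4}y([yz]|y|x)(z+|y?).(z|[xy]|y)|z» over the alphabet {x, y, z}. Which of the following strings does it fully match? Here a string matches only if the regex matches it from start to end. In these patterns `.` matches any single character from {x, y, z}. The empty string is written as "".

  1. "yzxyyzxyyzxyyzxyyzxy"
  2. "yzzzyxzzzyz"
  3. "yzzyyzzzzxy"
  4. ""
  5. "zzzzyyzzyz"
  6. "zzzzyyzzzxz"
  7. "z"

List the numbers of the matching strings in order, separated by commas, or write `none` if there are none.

1 → match
2 → match
3 → match
4 → match
5 → match
6 → match
7 → match

1, 2, 3, 4, 5, 6, 7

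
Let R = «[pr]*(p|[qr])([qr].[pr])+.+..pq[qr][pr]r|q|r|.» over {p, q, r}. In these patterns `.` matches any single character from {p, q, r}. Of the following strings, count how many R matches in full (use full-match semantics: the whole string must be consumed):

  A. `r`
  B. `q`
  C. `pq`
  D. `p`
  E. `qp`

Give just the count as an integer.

A. `r` → match
B. `q` → match
C. `pq` → no match
D. `p` → match
E. `qp` → no match
Total matched: 3

3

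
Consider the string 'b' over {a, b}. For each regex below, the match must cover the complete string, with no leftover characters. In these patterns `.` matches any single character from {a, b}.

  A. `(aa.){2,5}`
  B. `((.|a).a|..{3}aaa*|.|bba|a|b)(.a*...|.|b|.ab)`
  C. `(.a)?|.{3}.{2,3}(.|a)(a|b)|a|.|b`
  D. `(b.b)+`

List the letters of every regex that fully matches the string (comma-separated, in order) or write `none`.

C

A → no match — must start with 'aa'
B → no match
C → match
D → no match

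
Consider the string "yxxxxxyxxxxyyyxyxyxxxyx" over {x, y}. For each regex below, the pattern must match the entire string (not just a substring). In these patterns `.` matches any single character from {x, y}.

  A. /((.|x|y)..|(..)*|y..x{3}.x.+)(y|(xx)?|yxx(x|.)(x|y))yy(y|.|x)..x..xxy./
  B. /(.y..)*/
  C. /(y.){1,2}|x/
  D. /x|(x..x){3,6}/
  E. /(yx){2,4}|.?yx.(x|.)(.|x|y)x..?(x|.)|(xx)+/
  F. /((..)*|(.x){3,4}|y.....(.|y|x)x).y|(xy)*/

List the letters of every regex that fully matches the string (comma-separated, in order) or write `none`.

A → match
B → no match
C → no match
D → no match — must start with "x"
E → no match
F → no match

A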